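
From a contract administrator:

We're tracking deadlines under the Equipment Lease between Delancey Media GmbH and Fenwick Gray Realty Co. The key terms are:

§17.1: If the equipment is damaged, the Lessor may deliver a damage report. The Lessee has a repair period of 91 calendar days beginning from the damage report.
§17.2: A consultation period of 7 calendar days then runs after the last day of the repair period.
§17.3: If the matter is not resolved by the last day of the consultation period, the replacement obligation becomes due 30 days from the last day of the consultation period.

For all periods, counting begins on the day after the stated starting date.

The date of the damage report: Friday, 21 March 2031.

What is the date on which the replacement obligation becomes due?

27 July 2031

The last day of the repair period: 91 calendar days after 21 March 2031 is 20 June 2031.
Adding 7 calendar days to 20 June 2031 gives 27 June 2031, which is the last day of the consultation period.
The date on which the replacement obligation becomes due: 30 calendar days after 27 June 2031 is 27 July 2031.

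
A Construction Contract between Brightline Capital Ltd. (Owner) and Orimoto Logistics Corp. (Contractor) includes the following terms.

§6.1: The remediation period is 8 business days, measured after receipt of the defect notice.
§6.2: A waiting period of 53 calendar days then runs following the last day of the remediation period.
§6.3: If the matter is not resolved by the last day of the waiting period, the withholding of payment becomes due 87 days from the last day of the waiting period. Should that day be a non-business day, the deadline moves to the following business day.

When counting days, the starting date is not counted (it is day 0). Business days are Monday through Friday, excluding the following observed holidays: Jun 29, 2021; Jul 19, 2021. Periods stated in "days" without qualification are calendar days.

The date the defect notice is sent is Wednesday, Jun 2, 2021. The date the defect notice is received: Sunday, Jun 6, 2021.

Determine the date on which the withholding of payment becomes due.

Nov 3, 2021

From Sunday, Jun 6, 2021, 8 business days (Jun 7, Jun 8, Jun 9, Jun 10, Jun 11, Jun 14, Jun 15, Jun 16, skipping weekends) brings us to Wednesday, Jun 16, 2021, which is the last day of the remediation period.
Adding 53 calendar days to Jun 16, 2021 gives Aug 8, 2021, which is the last day of the waiting period.
The date on which the withholding of payment becomes due: Aug 8, 2021 + 87 days = Nov 3, 2021. Nov 3, 2021 is a Wednesday and is not a listed holiday, so no roll-forward applies.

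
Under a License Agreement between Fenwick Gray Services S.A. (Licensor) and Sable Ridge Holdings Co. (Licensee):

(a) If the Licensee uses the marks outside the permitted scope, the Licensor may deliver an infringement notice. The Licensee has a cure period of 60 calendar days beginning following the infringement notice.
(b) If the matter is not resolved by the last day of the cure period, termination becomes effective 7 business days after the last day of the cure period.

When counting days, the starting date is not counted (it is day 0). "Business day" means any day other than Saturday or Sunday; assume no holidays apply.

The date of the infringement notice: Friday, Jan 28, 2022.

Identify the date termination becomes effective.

The last day of the cure period: Jan 28, 2022 + 60 days = Mar 29, 2022.
The date termination becomes effective: 7 business days after Tuesday, Mar 29, 2022, skipping weekends — Mar 30, Mar 31, Apr 1, Apr 4, Apr 5, Apr 6, Apr 7 — lands on Thursday, Apr 7, 2022.

Apr 7, 2022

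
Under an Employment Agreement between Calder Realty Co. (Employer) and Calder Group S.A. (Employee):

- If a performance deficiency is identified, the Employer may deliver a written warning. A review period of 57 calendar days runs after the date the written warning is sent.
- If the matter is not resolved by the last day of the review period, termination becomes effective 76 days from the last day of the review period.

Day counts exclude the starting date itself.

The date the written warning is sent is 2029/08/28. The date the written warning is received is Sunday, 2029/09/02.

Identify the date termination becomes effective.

2030/01/08

Adding 57 calendar days to 2029/08/28 gives 2029/10/24, which is the last day of the review period.
Adding 76 calendar days to 2029/10/24 gives 2030/01/08, which is the date termination becomes effective.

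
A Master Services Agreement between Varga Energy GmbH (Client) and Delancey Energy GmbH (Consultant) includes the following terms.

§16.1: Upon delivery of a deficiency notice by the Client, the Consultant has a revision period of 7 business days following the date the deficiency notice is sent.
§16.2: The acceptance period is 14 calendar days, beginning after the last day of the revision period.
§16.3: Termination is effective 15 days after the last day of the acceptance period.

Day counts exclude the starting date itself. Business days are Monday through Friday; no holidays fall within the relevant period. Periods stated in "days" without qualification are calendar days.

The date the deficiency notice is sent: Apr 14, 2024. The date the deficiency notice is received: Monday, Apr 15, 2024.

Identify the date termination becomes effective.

May 22, 2024

The last day of the revision period: counting 7 business days from Sunday, Apr 14, 2024 (Apr 15, Apr 16, Apr 17, Apr 18, Apr 19, Apr 22, Apr 23, skipping weekends) reaches Tuesday, Apr 23, 2024.
The last day of the acceptance period: Apr 23, 2024 + 14 days = May 7, 2024.
The date termination becomes effective: May 7, 2024 + 15 days = May 22, 2024.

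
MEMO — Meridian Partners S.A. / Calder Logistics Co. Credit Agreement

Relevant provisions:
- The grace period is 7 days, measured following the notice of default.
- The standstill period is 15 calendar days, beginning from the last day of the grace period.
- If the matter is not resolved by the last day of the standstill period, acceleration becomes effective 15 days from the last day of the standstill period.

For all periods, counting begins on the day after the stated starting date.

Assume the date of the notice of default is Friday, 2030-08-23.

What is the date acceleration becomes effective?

Adding 7 calendar days to 2030-08-23 gives 2030-08-30, which is the last day of the grace period.
The last day of the standstill period: 2030-08-30 + 15 days = 2030-09-14.
The date acceleration becomes effective: 2030-09-14 + 15 days = 2030-09-29.

2030-09-29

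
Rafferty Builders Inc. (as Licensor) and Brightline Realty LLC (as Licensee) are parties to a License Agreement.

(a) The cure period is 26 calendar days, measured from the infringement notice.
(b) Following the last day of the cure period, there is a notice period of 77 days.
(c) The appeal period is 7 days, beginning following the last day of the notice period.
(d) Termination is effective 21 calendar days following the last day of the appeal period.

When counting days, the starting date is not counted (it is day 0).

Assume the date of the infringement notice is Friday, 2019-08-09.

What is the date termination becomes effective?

The last day of the cure period: 2019-08-09 + 26 days = 2019-09-04.
The last day of the notice period: 77 calendar days after 2019-09-04 is 2019-11-20.
The last day of the appeal period: 7 calendar days after 2019-11-20 is 2019-11-27.
Adding 21 calendar days to 2019-11-27 gives 2019-12-18, which is the date termination becomes effective.

2019-12-18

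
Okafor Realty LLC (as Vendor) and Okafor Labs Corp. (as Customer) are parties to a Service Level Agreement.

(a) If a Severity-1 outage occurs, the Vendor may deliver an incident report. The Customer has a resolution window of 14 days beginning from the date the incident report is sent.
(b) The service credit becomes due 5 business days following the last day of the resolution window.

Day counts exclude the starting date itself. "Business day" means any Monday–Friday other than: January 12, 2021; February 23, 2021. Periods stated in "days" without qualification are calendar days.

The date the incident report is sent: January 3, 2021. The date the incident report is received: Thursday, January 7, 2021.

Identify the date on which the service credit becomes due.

January 22, 2021

The last day of the resolution window: January 3, 2021 + 14 days = January 17, 2021.
From Sunday, January 17, 2021, 5 business days (Jan 18, Jan 19, Jan 20, Jan 21, Jan 22, skipping weekends) brings us to Friday, January 22, 2021, which is the date on which the service credit becomes due.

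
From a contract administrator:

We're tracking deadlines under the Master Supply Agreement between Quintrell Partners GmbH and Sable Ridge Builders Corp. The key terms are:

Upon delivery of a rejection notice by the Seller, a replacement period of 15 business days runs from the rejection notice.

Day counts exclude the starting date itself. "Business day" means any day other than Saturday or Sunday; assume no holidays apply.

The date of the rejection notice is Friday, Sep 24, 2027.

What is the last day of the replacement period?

The last day of the replacement period: 15 business days after Friday, Sep 24, 2027, skipping weekends — Sep 27, Sep 28, Sep 29, Sep 30, …, Oct 13, Oct 14, Oct 15 — lands on Friday, Oct 15, 2027.

Oct 15, 2027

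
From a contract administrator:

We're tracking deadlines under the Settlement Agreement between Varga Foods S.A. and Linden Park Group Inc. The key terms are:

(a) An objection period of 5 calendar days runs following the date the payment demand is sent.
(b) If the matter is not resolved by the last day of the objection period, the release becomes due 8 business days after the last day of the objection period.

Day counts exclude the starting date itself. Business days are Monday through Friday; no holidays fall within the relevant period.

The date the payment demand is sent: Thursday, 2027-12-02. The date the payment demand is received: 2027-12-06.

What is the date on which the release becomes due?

Adding 5 calendar days to 2027-12-02 gives 2027-12-07, which is the last day of the objection period.
The date on which the release becomes due: 8 business days after Tuesday, 2027-12-07, skipping weekends — Dec 8, Dec 9, Dec 10, Dec 13, Dec 14, Dec 15, Dec 16, Dec 17 — lands on Friday, 2027-12-17.

2027-12-17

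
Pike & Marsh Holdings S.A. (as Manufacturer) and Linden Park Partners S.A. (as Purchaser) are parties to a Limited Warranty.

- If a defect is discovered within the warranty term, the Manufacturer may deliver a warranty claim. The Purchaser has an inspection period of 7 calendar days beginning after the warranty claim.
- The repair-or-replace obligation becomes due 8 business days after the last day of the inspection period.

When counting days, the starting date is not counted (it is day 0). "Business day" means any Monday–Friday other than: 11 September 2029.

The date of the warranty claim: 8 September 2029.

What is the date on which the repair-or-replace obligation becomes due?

26 September 2029

Adding 7 calendar days to 8 September 2029 gives 15 September 2029, which is the last day of the inspection period.
The date on which the repair-or-replace obligation becomes due: 8 business days after Saturday, 15 September 2029, skipping weekends — Sep 17, Sep 18, Sep 19, Sep 20, Sep 21, Sep 24, Sep 25, Sep 26 — lands on Wednesday, 26 September 2029.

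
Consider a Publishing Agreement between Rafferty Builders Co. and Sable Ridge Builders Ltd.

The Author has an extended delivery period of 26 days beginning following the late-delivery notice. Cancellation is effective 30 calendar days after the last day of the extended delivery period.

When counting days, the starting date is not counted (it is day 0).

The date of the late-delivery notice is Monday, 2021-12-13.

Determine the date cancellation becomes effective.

The last day of the extended delivery period: 26 calendar days after 2021-12-13 is 2022-01-08.
Adding 30 calendar days to 2022-01-08 gives 2022-02-07, which is the date cancellation becomes effective.

2022-02-07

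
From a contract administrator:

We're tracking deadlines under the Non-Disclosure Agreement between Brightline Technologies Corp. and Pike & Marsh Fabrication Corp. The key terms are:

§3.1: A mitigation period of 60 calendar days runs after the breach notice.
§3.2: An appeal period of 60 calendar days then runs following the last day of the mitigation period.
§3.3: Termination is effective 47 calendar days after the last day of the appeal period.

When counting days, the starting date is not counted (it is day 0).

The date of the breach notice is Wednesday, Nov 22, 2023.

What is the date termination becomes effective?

Adding 60 calendar days to Nov 22, 2023 gives Jan 21, 2024, which is the last day of the mitigation period.
Adding 60 calendar days to Jan 21, 2024 gives Mar 21, 2024, which is the last day of the appeal period.
Adding 47 calendar days to Mar 21, 2024 gives May 7, 2024, which is the date termination becomes effective.

May 7, 2024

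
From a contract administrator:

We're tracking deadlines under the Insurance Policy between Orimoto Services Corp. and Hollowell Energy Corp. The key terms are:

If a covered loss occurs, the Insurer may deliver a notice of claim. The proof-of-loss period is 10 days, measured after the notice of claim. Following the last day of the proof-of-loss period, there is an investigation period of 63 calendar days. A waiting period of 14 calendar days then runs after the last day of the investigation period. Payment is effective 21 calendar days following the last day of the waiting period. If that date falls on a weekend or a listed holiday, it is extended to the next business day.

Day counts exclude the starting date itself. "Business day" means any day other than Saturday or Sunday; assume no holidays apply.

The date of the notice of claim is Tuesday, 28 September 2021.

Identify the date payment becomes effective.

Adding 10 calendar days to 28 September 2021 gives 8 October 2021, which is the last day of the proof-of-loss period.
The last day of the investigation period: 8 October 2021 + 63 days = 10 December 2021.
Adding 14 calendar days to 10 December 2021 gives 24 December 2021, which is the last day of the waiting period.
Adding 21 calendar days to 24 December 2021 gives 14 January 2022, which is the date payment becomes effective. 14 January 2022 is a Friday, so no roll-forward applies.

14 January 2022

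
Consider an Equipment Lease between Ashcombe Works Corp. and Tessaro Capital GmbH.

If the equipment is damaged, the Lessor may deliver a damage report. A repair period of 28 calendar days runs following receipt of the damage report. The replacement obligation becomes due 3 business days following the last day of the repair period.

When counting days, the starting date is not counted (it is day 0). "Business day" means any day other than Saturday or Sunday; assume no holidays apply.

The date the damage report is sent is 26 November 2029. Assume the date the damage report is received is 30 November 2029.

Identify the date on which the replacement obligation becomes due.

2 January 2030

The last day of the repair period: 28 calendar days after 30 November 2029 is 28 December 2029.
The date on which the replacement obligation becomes due: 3 business days after Friday, 28 December 2029, skipping weekends — Dec 31, Jan 1, Jan 2 — lands on Wednesday, 2 January 2030.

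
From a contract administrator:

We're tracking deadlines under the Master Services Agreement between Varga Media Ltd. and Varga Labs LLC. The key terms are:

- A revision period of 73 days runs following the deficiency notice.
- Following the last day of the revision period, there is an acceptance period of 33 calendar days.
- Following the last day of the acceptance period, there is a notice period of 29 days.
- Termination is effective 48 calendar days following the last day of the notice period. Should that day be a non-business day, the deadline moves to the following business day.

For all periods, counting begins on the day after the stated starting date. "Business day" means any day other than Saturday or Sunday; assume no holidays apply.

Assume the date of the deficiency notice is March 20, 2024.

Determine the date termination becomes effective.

September 19, 2024

Adding 73 calendar days to March 20, 2024 gives June 1, 2024, which is the last day of the revision period.
The last day of the acceptance period: 33 calendar days after June 1, 2024 is July 4, 2024.
The last day of the notice period: 29 calendar days after July 4, 2024 is August 2, 2024.
Adding 48 calendar days to August 2, 2024 gives September 19, 2024, which is the date termination becomes effective. September 19, 2024 is a Thursday, so no roll-forward applies.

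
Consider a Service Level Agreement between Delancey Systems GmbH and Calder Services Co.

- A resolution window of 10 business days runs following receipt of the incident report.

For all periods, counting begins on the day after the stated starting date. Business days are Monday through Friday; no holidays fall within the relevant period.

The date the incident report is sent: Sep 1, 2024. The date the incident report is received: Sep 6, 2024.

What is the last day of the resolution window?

The last day of the resolution window: 10 business days after Friday, Sep 6, 2024, skipping weekends — Sep 9, Sep 10, Sep 11, Sep 12, Sep 13, Sep 16, Sep 17, Sep 18, Sep 19, Sep 20 — lands on Friday, Sep 20, 2024.

Sep 20, 2024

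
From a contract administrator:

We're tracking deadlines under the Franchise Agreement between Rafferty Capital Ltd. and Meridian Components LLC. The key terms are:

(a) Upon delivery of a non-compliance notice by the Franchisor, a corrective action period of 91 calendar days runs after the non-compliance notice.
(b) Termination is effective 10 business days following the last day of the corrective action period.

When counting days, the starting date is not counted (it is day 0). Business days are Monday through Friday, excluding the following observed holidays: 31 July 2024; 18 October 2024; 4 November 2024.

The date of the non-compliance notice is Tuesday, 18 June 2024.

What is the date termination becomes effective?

1 October 2024

The last day of the corrective action period: 91 calendar days after 18 June 2024 is 17 September 2024.
The date termination becomes effective: counting 10 business days from Tuesday, 17 September 2024 (Sep 18, Sep 19, Sep 20, Sep 23, Sep 24, Sep 25, Sep 26, Sep 27, Sep 30, Oct 1, skipping weekends) reaches Tuesday, 1 October 2024.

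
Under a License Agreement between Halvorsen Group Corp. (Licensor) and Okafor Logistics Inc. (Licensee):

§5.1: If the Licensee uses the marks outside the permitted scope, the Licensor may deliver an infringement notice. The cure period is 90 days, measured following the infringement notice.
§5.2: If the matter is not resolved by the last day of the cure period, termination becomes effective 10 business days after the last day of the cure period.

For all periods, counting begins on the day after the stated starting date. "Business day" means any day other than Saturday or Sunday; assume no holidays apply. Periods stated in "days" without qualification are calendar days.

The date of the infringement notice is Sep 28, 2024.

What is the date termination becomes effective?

Jan 10, 2025

The last day of the cure period: 90 calendar days after Sep 28, 2024 is Dec 27, 2024.
The date termination becomes effective: 10 business days after Friday, Dec 27, 2024, skipping weekends — Dec 30, Dec 31, Jan 1, Jan 2, Jan 3, Jan 6, Jan 7, Jan 8, Jan 9, Jan 10 — lands on Friday, Jan 10, 2025.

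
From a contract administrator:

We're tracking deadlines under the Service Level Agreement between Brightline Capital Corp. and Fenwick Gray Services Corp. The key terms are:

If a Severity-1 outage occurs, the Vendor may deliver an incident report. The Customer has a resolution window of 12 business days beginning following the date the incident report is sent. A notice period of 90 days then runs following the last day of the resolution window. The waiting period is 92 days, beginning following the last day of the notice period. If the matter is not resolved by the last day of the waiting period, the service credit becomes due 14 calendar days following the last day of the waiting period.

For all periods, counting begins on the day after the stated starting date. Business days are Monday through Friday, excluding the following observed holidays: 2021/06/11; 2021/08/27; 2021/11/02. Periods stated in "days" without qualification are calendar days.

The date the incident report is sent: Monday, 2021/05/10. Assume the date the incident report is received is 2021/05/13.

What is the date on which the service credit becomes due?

The last day of the resolution window: 12 business days after Monday, 2021/05/10, skipping weekends — May 11, May 12, May 13, May 14, …, May 24, May 25, May 26 — lands on Wednesday, 2021/05/26.
The last day of the notice period: 2021/05/26 + 90 days = 2021/08/24.
The last day of the waiting period: 92 calendar days after 2021/08/24 is 2021/11/24.
The date on which the service credit becomes due: 2021/11/24 + 14 days = 2021/12/08.

2021/12/08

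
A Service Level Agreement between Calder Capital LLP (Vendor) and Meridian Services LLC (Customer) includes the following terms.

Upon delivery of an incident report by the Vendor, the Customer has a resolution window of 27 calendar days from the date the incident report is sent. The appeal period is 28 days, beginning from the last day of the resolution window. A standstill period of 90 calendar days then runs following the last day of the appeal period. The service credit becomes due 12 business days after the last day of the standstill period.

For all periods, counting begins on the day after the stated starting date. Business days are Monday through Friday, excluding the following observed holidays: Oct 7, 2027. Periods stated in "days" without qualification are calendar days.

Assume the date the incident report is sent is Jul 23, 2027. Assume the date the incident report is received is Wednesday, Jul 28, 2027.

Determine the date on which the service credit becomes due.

Dec 31, 2027

The last day of the resolution window: Jul 23, 2027 + 27 days = Aug 19, 2027.
The last day of the appeal period: Aug 19, 2027 + 28 days = Sep 16, 2027.
The last day of the standstill period: 90 calendar days after Sep 16, 2027 is Dec 15, 2027.
The date on which the service credit becomes due: counting 12 business days from Wednesday, Dec 15, 2027 (Dec 16, Dec 17, Dec 20, Dec 21, …, Dec 29, Dec 30, Dec 31, skipping weekends) reaches Friday, Dec 31, 2027.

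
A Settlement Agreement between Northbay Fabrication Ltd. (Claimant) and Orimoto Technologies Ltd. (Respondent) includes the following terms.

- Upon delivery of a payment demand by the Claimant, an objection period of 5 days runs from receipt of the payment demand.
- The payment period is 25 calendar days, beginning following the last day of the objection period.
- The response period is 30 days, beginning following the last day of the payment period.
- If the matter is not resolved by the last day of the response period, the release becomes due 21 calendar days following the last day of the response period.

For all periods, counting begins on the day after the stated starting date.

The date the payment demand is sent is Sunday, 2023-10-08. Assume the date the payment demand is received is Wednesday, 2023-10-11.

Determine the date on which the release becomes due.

2023-12-31

The last day of the objection period: 2023-10-11 + 5 days = 2023-10-16.
The last day of the payment period: 2023-10-16 + 25 days = 2023-11-10.
The last day of the response period: 30 calendar days after 2023-11-10 is 2023-12-10.
The date on which the release becomes due: 21 calendar days after 2023-12-10 is 2023-12-31.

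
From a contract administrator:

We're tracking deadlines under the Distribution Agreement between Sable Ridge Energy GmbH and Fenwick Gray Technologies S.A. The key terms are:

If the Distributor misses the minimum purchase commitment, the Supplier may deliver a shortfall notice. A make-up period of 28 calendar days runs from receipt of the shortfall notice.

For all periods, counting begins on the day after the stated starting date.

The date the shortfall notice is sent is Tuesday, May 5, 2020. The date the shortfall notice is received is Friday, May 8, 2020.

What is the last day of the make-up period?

The last day of the make-up period: May 8, 2020 + 28 days = June 5, 2020.

June 5, 2020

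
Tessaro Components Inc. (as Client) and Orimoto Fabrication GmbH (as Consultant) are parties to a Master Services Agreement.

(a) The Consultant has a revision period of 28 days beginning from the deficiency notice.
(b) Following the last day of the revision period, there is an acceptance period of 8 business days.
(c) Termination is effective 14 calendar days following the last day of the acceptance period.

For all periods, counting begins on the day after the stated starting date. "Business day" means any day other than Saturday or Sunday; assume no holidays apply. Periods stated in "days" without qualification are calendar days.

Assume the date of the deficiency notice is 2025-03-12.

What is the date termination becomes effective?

2025-05-05

The last day of the revision period: 28 calendar days after 2025-03-12 is 2025-04-09.
The last day of the acceptance period: 8 business days after Wednesday, 2025-04-09, skipping weekends — Apr 10, Apr 11, Apr 14, Apr 15, Apr 16, Apr 17, Apr 18, Apr 21 — lands on Monday, 2025-04-21.
The date termination becomes effective: 2025-04-21 + 14 days = 2025-05-05.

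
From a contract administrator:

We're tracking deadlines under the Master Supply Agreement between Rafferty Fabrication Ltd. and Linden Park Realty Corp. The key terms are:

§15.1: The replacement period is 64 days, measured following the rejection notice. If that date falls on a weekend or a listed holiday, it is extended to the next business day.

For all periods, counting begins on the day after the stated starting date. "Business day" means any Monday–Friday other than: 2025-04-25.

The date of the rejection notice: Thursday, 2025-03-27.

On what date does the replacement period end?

The last day of the replacement period: 2025-03-27 + 64 days = 2025-05-30. 2025-05-30 is a Friday and is not a listed holiday, so no roll-forward applies.

2025-05-30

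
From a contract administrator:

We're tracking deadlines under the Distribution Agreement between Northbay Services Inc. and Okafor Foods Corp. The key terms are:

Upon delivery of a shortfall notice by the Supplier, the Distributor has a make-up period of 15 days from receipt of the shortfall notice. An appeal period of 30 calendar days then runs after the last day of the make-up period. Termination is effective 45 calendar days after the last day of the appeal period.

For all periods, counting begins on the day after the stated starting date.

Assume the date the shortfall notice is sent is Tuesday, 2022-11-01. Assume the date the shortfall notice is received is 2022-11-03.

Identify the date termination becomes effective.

The last day of the make-up period: 15 calendar days after 2022-11-03 is 2022-11-18.
Adding 30 calendar days to 2022-11-18 gives 2022-12-18, which is the last day of the appeal period.
The date termination becomes effective: 45 calendar days after 2022-12-18 is 2023-02-01.

2023-02-01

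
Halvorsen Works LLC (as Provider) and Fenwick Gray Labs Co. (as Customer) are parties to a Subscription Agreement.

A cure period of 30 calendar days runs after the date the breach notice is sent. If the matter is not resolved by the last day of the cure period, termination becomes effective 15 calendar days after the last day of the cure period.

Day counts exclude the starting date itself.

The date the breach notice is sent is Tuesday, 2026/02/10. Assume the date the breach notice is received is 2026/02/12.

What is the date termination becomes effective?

2026/03/27

The last day of the cure period: 30 calendar days after 2026/02/10 is 2026/03/12.
The date termination becomes effective: 15 calendar days after 2026/03/12 is 2026/03/27.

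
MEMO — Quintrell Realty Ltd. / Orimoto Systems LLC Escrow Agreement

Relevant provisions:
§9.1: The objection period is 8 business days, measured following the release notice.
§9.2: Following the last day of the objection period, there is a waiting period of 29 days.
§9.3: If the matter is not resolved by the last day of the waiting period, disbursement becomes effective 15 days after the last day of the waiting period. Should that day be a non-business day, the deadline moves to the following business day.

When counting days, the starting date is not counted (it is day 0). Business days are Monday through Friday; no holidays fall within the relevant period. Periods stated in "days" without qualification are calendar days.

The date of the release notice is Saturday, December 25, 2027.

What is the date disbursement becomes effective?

From Saturday, December 25, 2027, 8 business days (Dec 27, Dec 28, Dec 29, Dec 30, Dec 31, Jan 3, Jan 4, Jan 5, skipping weekends) brings us to Wednesday, January 5, 2028, which is the last day of the objection period.
Adding 29 calendar days to January 5, 2028 gives February 3, 2028, which is the last day of the waiting period.
The date disbursement becomes effective: February 3, 2028 + 15 days = February 18, 2028. February 18, 2028 is a Friday, so no roll-forward applies.

February 18, 2028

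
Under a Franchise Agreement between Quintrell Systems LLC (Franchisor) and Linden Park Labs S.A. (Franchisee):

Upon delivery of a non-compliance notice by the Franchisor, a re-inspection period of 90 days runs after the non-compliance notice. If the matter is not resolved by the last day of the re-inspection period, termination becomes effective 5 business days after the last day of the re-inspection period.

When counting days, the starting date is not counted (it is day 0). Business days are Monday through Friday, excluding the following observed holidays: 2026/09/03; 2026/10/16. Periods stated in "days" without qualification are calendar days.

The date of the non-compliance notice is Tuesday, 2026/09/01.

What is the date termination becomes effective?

Adding 90 calendar days to 2026/09/01 gives 2026/11/30, which is the last day of the re-inspection period.
From Monday, 2026/11/30, 5 business days (Dec 1, Dec 2, Dec 3, Dec 4, Dec 7, skipping weekends) brings us to Monday, 2026/12/07, which is the date termination becomes effective.

2026/12/07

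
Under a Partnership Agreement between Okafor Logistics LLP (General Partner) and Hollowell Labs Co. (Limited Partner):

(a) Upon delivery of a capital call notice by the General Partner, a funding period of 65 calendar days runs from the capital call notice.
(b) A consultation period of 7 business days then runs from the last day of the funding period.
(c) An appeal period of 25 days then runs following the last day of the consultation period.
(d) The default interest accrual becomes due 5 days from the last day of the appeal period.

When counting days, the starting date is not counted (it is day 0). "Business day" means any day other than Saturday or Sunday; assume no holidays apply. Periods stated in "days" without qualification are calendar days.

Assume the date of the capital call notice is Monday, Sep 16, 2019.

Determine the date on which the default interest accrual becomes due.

Dec 29, 2019

Adding 65 calendar days to Sep 16, 2019 gives Nov 20, 2019, which is the last day of the funding period.
The last day of the consultation period: 7 business days after Wednesday, Nov 20, 2019, skipping weekends — Nov 21, Nov 22, Nov 25, Nov 26, Nov 27, Nov 28, Nov 29 — lands on Friday, Nov 29, 2019.
The last day of the appeal period: 25 calendar days after Nov 29, 2019 is Dec 24, 2019.
The date on which the default interest accrual becomes due: 5 calendar days after Dec 24, 2019 is Dec 29, 2019.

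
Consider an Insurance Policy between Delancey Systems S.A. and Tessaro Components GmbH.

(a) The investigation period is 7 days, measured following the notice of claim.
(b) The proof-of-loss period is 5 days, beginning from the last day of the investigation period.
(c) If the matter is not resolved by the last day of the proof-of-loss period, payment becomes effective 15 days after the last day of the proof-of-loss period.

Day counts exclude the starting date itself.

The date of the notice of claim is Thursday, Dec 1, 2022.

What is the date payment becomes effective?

The last day of the investigation period: Dec 1, 2022 + 7 days = Dec 8, 2022.
The last day of the proof-of-loss period: Dec 8, 2022 + 5 days = Dec 13, 2022.
Adding 15 calendar days to Dec 13, 2022 gives Dec 28, 2022, which is the date payment becomes effective.

Dec 28, 2022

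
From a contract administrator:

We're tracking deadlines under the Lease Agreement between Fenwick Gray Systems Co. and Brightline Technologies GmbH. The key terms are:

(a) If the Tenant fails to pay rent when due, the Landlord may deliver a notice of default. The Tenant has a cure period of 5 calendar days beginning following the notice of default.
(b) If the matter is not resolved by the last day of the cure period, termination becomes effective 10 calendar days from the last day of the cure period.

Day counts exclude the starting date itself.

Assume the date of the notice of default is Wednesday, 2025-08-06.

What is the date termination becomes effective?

The last day of the cure period: 2025-08-06 + 5 days = 2025-08-11.
The date termination becomes effective: 2025-08-11 + 10 days = 2025-08-21.

2025-08-21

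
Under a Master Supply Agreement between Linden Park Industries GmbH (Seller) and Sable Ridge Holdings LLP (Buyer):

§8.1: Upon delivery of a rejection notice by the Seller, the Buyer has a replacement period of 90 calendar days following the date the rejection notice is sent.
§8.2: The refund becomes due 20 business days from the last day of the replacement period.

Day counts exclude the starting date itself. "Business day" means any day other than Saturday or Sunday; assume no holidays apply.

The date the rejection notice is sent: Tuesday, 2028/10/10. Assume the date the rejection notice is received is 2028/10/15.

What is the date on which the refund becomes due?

2029/02/05

The last day of the replacement period: 90 calendar days after 2028/10/10 is 2029/01/08.
The date on which the refund becomes due: 20 business days after Monday, 2029/01/08, skipping weekends — Jan 9, Jan 10, Jan 11, Jan 12, …, Feb 1, Feb 2, Feb 5 — lands on Monday, 2029/02/05.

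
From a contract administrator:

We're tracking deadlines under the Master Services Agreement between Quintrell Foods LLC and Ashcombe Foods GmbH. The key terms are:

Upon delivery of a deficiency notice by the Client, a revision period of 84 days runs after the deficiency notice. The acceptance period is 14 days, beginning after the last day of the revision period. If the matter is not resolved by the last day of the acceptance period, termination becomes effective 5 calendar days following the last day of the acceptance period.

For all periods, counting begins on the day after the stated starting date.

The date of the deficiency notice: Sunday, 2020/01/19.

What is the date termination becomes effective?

Adding 84 calendar days to 2020/01/19 gives 2020/04/12, which is the last day of the revision period.
The last day of the acceptance period: 2020/04/12 + 14 days = 2020/04/26.
The date termination becomes effective: 5 calendar days after 2020/04/26 is 2020/05/01.

2020/05/01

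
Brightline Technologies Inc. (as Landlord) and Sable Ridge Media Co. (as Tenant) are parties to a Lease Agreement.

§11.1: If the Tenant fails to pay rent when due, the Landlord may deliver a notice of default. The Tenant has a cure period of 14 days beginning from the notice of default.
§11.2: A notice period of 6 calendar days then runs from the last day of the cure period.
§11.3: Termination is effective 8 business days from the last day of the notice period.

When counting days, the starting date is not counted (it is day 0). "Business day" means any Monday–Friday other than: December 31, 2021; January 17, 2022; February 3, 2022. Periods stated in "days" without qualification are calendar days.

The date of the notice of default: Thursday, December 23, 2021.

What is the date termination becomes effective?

The last day of the cure period: December 23, 2021 + 14 days = January 6, 2022.
Adding 6 calendar days to January 6, 2022 gives January 12, 2022, which is the last day of the notice period.
The date termination becomes effective: counting 8 business days from Wednesday, January 12, 2022 (Jan 13, Jan 14, Jan 18, Jan 19, Jan 20, Jan 21, Jan 24, Jan 25, skipping weekends and the listed holiday on Jan 17) reaches Tuesday, January 25, 2022.

January 25, 2022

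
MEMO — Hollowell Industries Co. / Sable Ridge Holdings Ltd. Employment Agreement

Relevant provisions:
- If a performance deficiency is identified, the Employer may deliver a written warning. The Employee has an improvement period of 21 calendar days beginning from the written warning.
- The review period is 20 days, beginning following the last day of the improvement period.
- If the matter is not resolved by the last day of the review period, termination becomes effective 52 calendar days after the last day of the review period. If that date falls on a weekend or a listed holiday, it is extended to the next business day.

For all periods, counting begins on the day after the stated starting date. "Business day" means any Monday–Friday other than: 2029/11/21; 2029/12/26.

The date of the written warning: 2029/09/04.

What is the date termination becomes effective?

Adding 21 calendar days to 2029/09/04 gives 2029/09/25, which is the last day of the improvement period.
Adding 20 calendar days to 2029/09/25 gives 2029/10/15, which is the last day of the review period.
Adding 52 calendar days to 2029/10/15 gives 2029/12/06, which is the date termination becomes effective. 2029/12/06 is a Thursday and is not a listed holiday, so no roll-forward applies.

2029/12/06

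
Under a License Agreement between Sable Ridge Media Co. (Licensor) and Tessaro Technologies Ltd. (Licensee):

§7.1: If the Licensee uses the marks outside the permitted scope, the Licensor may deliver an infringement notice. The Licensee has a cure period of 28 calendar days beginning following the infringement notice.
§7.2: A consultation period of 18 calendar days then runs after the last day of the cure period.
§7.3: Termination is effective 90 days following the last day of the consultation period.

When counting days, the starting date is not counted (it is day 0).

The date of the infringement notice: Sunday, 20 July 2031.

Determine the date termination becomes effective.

3 December 2031

Adding 28 calendar days to 20 July 2031 gives 17 August 2031, which is the last day of the cure period.
The last day of the consultation period: 17 August 2031 + 18 days = 4 September 2031.
The date termination becomes effective: 4 September 2031 + 90 days = 3 December 2031.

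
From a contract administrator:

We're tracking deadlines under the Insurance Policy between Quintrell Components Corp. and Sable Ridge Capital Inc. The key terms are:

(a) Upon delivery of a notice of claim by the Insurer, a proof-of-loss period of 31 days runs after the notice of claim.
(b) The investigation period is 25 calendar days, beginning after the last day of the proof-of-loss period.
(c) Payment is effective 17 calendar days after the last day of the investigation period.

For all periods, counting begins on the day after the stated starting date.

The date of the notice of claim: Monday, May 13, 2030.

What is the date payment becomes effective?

July 25, 2030

The last day of the proof-of-loss period: 31 calendar days after May 13, 2030 is June 13, 2030.
The last day of the investigation period: 25 calendar days after June 13, 2030 is July 8, 2030.
The date payment becomes effective: 17 calendar days after July 8, 2030 is July 25, 2030.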